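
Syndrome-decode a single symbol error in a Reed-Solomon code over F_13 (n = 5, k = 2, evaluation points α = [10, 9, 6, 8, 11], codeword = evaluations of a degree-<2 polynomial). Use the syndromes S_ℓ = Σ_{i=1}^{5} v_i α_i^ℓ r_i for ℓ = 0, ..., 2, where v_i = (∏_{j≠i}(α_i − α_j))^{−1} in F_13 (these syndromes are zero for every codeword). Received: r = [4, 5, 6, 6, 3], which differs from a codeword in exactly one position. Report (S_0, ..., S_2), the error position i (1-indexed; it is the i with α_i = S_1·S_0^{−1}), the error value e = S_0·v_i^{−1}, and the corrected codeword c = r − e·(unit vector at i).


S = (8, 9, 2), error at position 3, error magnitude e = 11, c = [4, 5, 8, 6, 3].

Step 1: column multipliers v_i = (∏_{j≠i}(α_i − α_j))^{−1} mod 13.
  i = 1 (α = 10): (10−9)(10−6)(10−8)(10−11) = 1·4·2·(−1) = −8 ≡ 5, so v_1 = 5^{−1} = 8 (mod 13).
  i = 2 (α = 9): (9−10)(9−6)(9−8)(9−11) = (−1)·3·1·(−2) = 6 ≡ 6, so v_2 = 6^{−1} = 11 (mod 13).
  i = 3 (α = 6): (6−10)(6−9)(6−8)(6−11) = (−4)·(−3)·(−2)·(−5) = 120 ≡ 3, so v_3 = 3^{−1} = 9 (mod 13).
  i = 4 (α = 8): (8−10)(8−9)(8−6)(8−11) = (−2)·(−1)·2·(−3) = −12 ≡ 1, so v_4 = 1^{−1} = 1 (mod 13).
  i = 5 (α = 11): (11−10)(11−9)(11−6)(11−8) = 1·2·5·3 = 30 ≡ 4, so v_5 = 4^{−1} = 10 (mod 13).
  v = [8, 11, 9, 1, 10].
Step 2: syndromes of r = [4, 5, 6, 6, 3] (all sums mod 13).
  S_0 = Σ v_i r_i = 8·4 + 11·5 + 9·6 + 1·6 + 10·3 = 177 ≡ 8.
  S_1 = Σ v_i α_i r_i = 8·10·4 + 11·9·5 + 9·6·6 + 1·8·6 + 10·11·3 = 1517 ≡ 9.
  α_i^2 mod 13 = [9, 3, 10, 12, 4].
  S_2 = Σ v_i α_i^2 r_i = 8·9·4 + 11·3·5 + 9·10·6 + 1·12·6 + 10·4·3 = 1185 ≡ 2.
  S = (8, 9, 2) ≠ 0, so r is not a codeword (an error is present).
Step 3: locate the error. For a single error e at position i, S_ℓ = v_i·e·α_i^ℓ, so α_err = S_1/S_0.
  S_0^{−1} = 8^{−1} = 5 (mod 13), so α_err = 9·5 = 45 ≡ 6 = α_3. Error position i = 3.
  Consistency check: S_2/S_1 = 2·3 = 6 ≡ 6 = α_err ✓ (single-error assumption holds).
Step 4: error magnitude e = S_0/v_3 = S_0·∏_{j≠3}(α_3 − α_j) = 8·3 = 24 ≡ 11 (mod 13).
Step 5: correct position 3: c_3 = r_3 − e = 6 − 11 ≡ 8 (mod 13). Hence c = [4, 5, 8, 6, 3].
  Check: interpolating c through the α_i gives m(x) = 1 + 12·x (degree < 2) with m(α_i) = c_i for every i, so c is indeed a codeword.


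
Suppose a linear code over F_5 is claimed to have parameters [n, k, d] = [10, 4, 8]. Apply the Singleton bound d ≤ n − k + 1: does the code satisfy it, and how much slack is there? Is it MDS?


Singleton RHS = n − k + 1 = 7, slack = -1, bound violated (no such code; not MDS).

Singleton bound: d ≤ n − k + 1.
Here n = 10, k = 4, so n − k + 1 = 7.
Given d = 8, check d ≤ 7: NO.
Slack = (n − k + 1) − d = -1.
The slack is negative: d = 8 exceeds n − k + 1 = 7 by 1, so the Singleton bound is violated and no linear [10, 4, 8]_5 code can exist. In particular it is not MDS (MDS requires d = n − k + 1 exactly).
Description: the claimed parameters are [10, 4, 8]_5; such a code would be impossible (violates the Singleton bound).


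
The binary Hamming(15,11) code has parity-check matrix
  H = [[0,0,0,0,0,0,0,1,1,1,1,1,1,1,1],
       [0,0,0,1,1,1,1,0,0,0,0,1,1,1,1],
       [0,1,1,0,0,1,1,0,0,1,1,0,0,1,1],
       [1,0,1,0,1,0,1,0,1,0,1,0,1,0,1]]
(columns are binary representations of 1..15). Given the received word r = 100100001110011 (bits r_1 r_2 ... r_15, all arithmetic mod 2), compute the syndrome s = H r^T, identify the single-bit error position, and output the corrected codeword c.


s = (1, 1, 0, 0)^T, error position = 12, corrected codeword c = 100100001111011

Compute s = H r^T mod 2 one row at a time:
  s_1 = 0 + 1 + 1 + 1 + 0 + 0 + 1 + 1 = 5 ≡ 1 (mod 2).
  s_2 = 1 + 0 + 0 + 0 + 0 + 0 + 1 + 1 = 3 ≡ 1 (mod 2).
  s_3 = 0 + 0 + 0 + 0 + 1 + 1 + 1 + 1 = 4 ≡ 0 (mod 2).
  s_4 = 1 + 0 + 0 + 0 + 1 + 1 + 0 + 1 = 4 ≡ 0 (mod 2).
s = (1, 1, 0, 0)^T — this equals column 12 of H (binary 1100), so error is at position 12.
Correct: flip bit 12 of r = 100100001110011 to get c = 100100001111011.


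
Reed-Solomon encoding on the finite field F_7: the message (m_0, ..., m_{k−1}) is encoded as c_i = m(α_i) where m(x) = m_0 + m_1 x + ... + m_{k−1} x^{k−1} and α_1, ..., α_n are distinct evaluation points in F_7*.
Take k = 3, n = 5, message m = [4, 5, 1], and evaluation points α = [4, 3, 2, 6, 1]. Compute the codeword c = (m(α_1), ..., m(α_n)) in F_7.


c = [5, 0, 4, 0, 3]

Message polynomial: m(x) = 4 + 5·x + 1·x^2 (mod 7).
For each evaluation point α_i, compute m(α_i) mod 7:
  α_1 = 4: Horner steps 1 → 2 → 5, so m(4) = 5.
  α_2 = 3: Horner steps 1 → 1 → 0, so m(3) = 0.
  α_3 = 2: Horner steps 1 → 0 → 4, so m(2) = 4.
  α_4 = 6: Horner steps 1 → 4 → 0, so m(6) = 0.
  α_5 = 1: Horner steps 1 → 6 → 3, so m(1) = 3.
Codeword c = [5, 0, 4, 0, 3] ∈ F_7^5.


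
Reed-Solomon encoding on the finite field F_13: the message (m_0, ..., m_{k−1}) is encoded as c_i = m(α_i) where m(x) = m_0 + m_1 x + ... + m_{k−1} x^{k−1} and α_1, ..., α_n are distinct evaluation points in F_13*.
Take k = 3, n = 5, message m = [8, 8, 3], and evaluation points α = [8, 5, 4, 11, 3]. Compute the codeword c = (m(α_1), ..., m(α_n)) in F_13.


c = [4, 6, 10, 4, 7]

Message polynomial: m(x) = 8 + 8·x + 3·x^2 (mod 13).
For each evaluation point α_i, compute m(α_i) mod 13:
  α_1 = 8: Horner steps 3 → 6 → 4, so m(8) = 4.
  α_2 = 5: Horner steps 3 → 10 → 6, so m(5) = 6.
  α_3 = 4: Horner steps 3 → 7 → 10, so m(4) = 10.
  α_4 = 11: Horner steps 3 → 2 → 4, so m(11) = 4.
  α_5 = 3: Horner steps 3 → 4 → 7, so m(3) = 7.
Codeword c = [4, 6, 10, 4, 7] ∈ F_13^5.


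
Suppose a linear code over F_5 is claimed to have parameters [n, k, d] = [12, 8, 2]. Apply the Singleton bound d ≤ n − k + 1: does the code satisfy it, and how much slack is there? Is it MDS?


Singleton RHS = n − k + 1 = 5, slack = 3, bound satisfied, not MDS.

Singleton bound: d ≤ n − k + 1.
Here n = 12, k = 8, so n − k + 1 = 5.
Given d = 2, check d ≤ 5: YES.
Slack = (n − k + 1) − d = 3.
The code is NOT MDS (slack = 3 > 0).
Description: the claimed parameters are [12, 8, 2]_5; such a code would be non-MDS.


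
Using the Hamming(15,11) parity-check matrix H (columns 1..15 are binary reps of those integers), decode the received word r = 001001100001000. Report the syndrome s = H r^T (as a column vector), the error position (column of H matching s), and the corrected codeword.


s = (1, 1, 1, 0)^T, error position = 14, corrected codeword c = 001001100001010

Compute s = H r^T mod 2 one row at a time:
  s_1 = 0 + 0 + 0 + 0 + 1 + 0 + 0 + 0 = 1 ≡ 1 (mod 2).
  s_2 = 0 + 0 + 1 + 1 + 1 + 0 + 0 + 0 = 3 ≡ 1 (mod 2).
  s_3 = 0 + 1 + 1 + 1 + 0 + 0 + 0 + 0 = 3 ≡ 1 (mod 2).
  s_4 = 0 + 1 + 0 + 1 + 0 + 0 + 0 + 0 = 2 ≡ 0 (mod 2).
s = (1, 1, 1, 0)^T — this equals column 14 of H (binary 1110), so error is at position 14.
Correct: flip bit 14 of r = 001001100001000 to get c = 001001100001010.


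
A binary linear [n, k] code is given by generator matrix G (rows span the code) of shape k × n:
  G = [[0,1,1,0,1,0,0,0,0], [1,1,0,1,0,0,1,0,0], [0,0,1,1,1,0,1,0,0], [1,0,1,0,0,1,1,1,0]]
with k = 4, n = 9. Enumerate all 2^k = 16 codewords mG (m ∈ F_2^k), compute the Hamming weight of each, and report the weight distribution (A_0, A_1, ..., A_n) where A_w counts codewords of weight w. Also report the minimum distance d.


Weight distribution: A_0 = 1, A_1 = 1, A_3 = 2, A_4 = 5, A_5 = 5, A_6 = 2. Minimum distance d = 1.

Enumerate all 2^4 = 16 messages m ∈ F_2^4.
For each, compute codeword c = mG in F_2^9, then tally its weight.
  m = 0000 → c = 000000000, weight = 0.
  m = 1000 → c = 011010000, weight = 3.
  m = 0100 → c = 110100100, weight = 4.
  m = 1100 → c = 101110100, weight = 5.
  m = 0010 → c = 001110100, weight = 4.
  m = 1010 → c = 010100100, weight = 3.
  m = 0110 → c = 111010000, weight = 4.
  m = 1110 → c = 100000000, weight = 1.
  m = 0001 → c = 101001110, weight = 5.
  m = 1001 → c = 110011110, weight = 6.
  m = 0101 → c = 011101010, weight = 5.
  m = 1101 → c = 000111010, weight = 4.
  m = 0011 → c = 100111010, weight = 5.
  m = 1011 → c = 111101010, weight = 6.
  m = 0111 → c = 010011110, weight = 5.
  m = 1111 → c = 001001110, weight = 4.
Tally weights:
  weight 0: 1 codewords.
  weight 1: 1 codewords.
  weight 3: 2 codewords.
  weight 4: 5 codewords.
  weight 5: 5 codewords.
  weight 6: 2 codewords.
Minimum distance d = smallest w > 0 with A_w > 0 = 1.
Sanity: Σ A_w = 16 = 2^4 = 16 ✓.


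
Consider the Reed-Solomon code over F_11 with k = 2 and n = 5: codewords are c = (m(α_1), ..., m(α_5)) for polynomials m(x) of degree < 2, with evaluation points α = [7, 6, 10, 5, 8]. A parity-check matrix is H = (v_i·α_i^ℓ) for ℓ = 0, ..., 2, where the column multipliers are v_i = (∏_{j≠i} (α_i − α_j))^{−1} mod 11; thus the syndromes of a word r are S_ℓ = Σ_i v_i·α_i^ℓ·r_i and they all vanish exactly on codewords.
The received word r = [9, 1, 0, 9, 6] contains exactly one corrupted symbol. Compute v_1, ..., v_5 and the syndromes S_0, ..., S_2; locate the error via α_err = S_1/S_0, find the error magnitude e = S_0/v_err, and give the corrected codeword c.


S = (2, 10, 6), error at position 4, error magnitude e = 5, c = [9, 1, 0, 4, 6].

Step 1: column multipliers v_i = (∏_{j≠i}(α_i − α_j))^{−1} mod 11.
  i = 1 (α = 7): (7−6)(7−10)(7−5)(7−8) = 1·(−3)·2·(−1) = 6 ≡ 6, so v_1 = 6^{−1} = 2 (mod 11).
  i = 2 (α = 6): (6−7)(6−10)(6−5)(6−8) = (−1)·(−4)·1·(−2) = −8 ≡ 3, so v_2 = 3^{−1} = 4 (mod 11).
  i = 3 (α = 10): (10−7)(10−6)(10−5)(10−8) = 3·4·5·2 = 120 ≡ 10, so v_3 = 10^{−1} = 10 (mod 11).
  i = 4 (α = 5): (5−7)(5−6)(5−10)(5−8) = (−2)·(−1)·(−5)·(−3) = 30 ≡ 8, so v_4 = 8^{−1} = 7 (mod 11).
  i = 5 (α = 8): (8−7)(8−6)(8−10)(8−5) = 1·2·(−2)·3 = −12 ≡ 10, so v_5 = 10^{−1} = 10 (mod 11).
  v = [2, 4, 10, 7, 10].
Step 2: syndromes of r = [9, 1, 0, 9, 6] (all sums mod 11).
  S_0 = Σ v_i r_i = 2·9 + 4·1 + 10·0 + 7·9 + 10·6 = 145 ≡ 2.
  S_1 = Σ v_i α_i r_i = 2·7·9 + 4·6·1 + 10·10·0 + 7·5·9 + 10·8·6 = 945 ≡ 10.
  α_i^2 mod 11 = [5, 3, 1, 3, 9].
  S_2 = Σ v_i α_i^2 r_i = 2·5·9 + 4·3·1 + 10·1·0 + 7·3·9 + 10·9·6 = 831 ≡ 6.
  S = (2, 10, 6) ≠ 0, so r is not a codeword (an error is present).
Step 3: locate the error. For a single error e at position i, S_ℓ = v_i·e·α_i^ℓ, so α_err = S_1/S_0.
  S_0^{−1} = 2^{−1} = 6 (mod 11), so α_err = 10·6 = 60 ≡ 5 = α_4. Error position i = 4.
  Consistency check: S_2/S_1 = 6·10 = 60 ≡ 5 = α_err ✓ (single-error assumption holds).
Step 4: error magnitude e = S_0/v_4 = S_0·∏_{j≠4}(α_4 − α_j) = 2·8 = 16 ≡ 5 (mod 11).
Step 5: correct position 4: c_4 = r_4 − e = 9 − 5 ≡ 4 (mod 11). Hence c = [9, 1, 0, 4, 6].
  Check: interpolating c through the α_i gives m(x) = 8 + 8·x (degree < 2) with m(α_i) = c_i for every i, so c is indeed a codeword.


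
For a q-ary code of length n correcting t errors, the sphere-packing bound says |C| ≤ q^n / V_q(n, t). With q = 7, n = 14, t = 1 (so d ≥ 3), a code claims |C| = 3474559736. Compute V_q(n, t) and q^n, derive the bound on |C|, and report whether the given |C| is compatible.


V_q(n, t) = 85, q^n = 678223072849, Hamming bound = 7979094974, |C| = 3474559736 ≤ bound (satisfied).

Step 1: Compute V_q(n, t) = Σ_{j=0}^1 C(n, j) (q−1)^j.
  j = 0: C(14,0)·(6)^0 = 1·1 = 1.
  j = 1: C(14,1)·(6)^1 = 14·6 = 84.
  V_q(n, t) = 1 + 84 = 85.
Step 2: q^n = 7^14 = 678223072849.
Step 3: Hamming bound ⌊q^n / V_q(n,t)⌋ = ⌊678223072849/85⌋ = 7979094974.
Step 4: Compare |C| = 3474559736 to 7979094974: satisfied.
The claimed |C| lies below the Hamming bound.


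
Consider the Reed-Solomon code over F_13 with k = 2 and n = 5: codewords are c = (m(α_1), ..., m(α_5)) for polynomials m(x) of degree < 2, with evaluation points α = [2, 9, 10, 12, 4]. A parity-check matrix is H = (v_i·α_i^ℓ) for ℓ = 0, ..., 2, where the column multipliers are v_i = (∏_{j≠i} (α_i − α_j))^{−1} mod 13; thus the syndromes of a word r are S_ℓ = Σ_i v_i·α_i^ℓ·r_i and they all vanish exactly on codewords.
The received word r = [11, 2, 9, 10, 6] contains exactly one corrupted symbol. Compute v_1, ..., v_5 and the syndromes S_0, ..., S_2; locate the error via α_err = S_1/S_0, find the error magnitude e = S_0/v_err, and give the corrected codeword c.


S = (3, 6, 12), error at position 1, error magnitude e = 6, c = [5, 2, 9, 10, 6].

Step 1: column multipliers v_i = (∏_{j≠i}(α_i − α_j))^{−1} mod 13.
  i = 1 (α = 2): (2−9)(2−10)(2−12)(2−4) = (−7)·(−8)·(−10)·(−2) = 1120 ≡ 2, so v_1 = 2^{−1} = 7 (mod 13).
  i = 2 (α = 9): (9−2)(9−10)(9−12)(9−4) = 7·(−1)·(−3)·5 = 105 ≡ 1, so v_2 = 1^{−1} = 1 (mod 13).
  i = 3 (α = 10): (10−2)(10−9)(10−12)(10−4) = 8·1·(−2)·6 = −96 ≡ 8, so v_3 = 8^{−1} = 5 (mod 13).
  i = 4 (α = 12): (12−2)(12−9)(12−10)(12−4) = 10·3·2·8 = 480 ≡ 12, so v_4 = 12^{−1} = 12 (mod 13).
  i = 5 (α = 4): (4−2)(4−9)(4−10)(4−12) = 2·(−5)·(−6)·(−8) = −480 ≡ 1, so v_5 = 1^{−1} = 1 (mod 13).
  v = [7, 1, 5, 12, 1].
Step 2: syndromes of r = [11, 2, 9, 10, 6] (all sums mod 13).
  S_0 = Σ v_i r_i = 7·11 + 1·2 + 5·9 + 12·10 + 1·6 = 250 ≡ 3.
  S_1 = Σ v_i α_i r_i = 7·2·11 + 1·9·2 + 5·10·9 + 12·12·10 + 1·4·6 = 2086 ≡ 6.
  α_i^2 mod 13 = [4, 3, 9, 1, 3].
  S_2 = Σ v_i α_i^2 r_i = 7·4·11 + 1·3·2 + 5·9·9 + 12·1·10 + 1·3·6 = 857 ≡ 12.
  S = (3, 6, 12) ≠ 0, so r is not a codeword (an error is present).
Step 3: locate the error. For a single error e at position i, S_ℓ = v_i·e·α_i^ℓ, so α_err = S_1/S_0.
  S_0^{−1} = 3^{−1} = 9 (mod 13), so α_err = 6·9 = 54 ≡ 2 = α_1. Error position i = 1.
  Consistency check: S_2/S_1 = 12·11 = 132 ≡ 2 = α_err ✓ (single-error assumption holds).
Step 4: error magnitude e = S_0/v_1 = S_0·∏_{j≠1}(α_1 − α_j) = 3·2 = 6 ≡ 6 (mod 13).
Step 5: correct position 1: c_1 = r_1 − e = 11 − 6 ≡ 5 (mod 13). Hence c = [5, 2, 9, 10, 6].
  Check: interpolating c through the α_i gives m(x) = 4 + 7·x (degree < 2) with m(α_i) = c_i for every i, so c is indeed a codeword.


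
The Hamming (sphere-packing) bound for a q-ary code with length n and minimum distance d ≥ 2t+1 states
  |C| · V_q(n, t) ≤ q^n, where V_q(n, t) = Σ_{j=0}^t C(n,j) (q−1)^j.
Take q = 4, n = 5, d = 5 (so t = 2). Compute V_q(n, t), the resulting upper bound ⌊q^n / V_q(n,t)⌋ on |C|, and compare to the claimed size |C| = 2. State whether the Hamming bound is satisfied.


V_q(n, t) = 106, q^n = 1024, Hamming bound = 9, |C| = 2 ≤ bound (satisfied).

Step 1: Compute V_q(n, t) = Σ_{j=0}^2 C(n, j) (q−1)^j.
  j = 0: C(5,0)·(3)^0 = 1·1 = 1.
  j = 1: C(5,1)·(3)^1 = 5·3 = 15.
  j = 2: C(5,2)·(3)^2 = 10·9 = 90.
  V_q(n, t) = 1 + 15 + 90 = 106.
Step 2: q^n = 4^5 = 1024.
Step 3: Hamming bound ⌊q^n / V_q(n,t)⌋ = ⌊1024/106⌋ = 9.
Step 4: Compare |C| = 2 to 9: satisfied.
The claimed |C| lies below the Hamming bound.


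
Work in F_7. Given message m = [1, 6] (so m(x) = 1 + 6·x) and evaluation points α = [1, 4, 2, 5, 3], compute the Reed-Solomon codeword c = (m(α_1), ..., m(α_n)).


c = [0, 4, 6, 3, 5]

Message polynomial: m(x) = 1 + 6·x (mod 7).
For each evaluation point α_i, compute m(α_i) mod 7:
  α_1 = 1: Horner steps 6 → 0, so m(1) = 0.
  α_2 = 4: Horner steps 6 → 4, so m(4) = 4.
  α_3 = 2: Horner steps 6 → 6, so m(2) = 6.
  α_4 = 5: Horner steps 6 → 3, so m(5) = 3.
  α_5 = 3: Horner steps 6 → 5, so m(3) = 5.
Codeword c = [0, 4, 6, 3, 5] ∈ F_7^5.


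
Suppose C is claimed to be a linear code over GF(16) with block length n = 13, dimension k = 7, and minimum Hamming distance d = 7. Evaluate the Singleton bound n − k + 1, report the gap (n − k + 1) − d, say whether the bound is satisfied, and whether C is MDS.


Singleton RHS = n − k + 1 = 7, slack = 0, bound satisfied, MDS.

Singleton bound: d ≤ n − k + 1.
Here n = 13, k = 7, so n − k + 1 = 7.
Given d = 7, check d ≤ 7: YES.
Slack = (n − k + 1) − d = 0.
The code is MDS (slack = 0).
Description: the claimed parameters are [13, 7, 7]_16; such a code would be MDS (meets Singleton bound).


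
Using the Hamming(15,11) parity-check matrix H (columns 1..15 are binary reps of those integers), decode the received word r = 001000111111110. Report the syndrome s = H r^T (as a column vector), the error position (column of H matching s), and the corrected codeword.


s = (1, 0, 1, 1)^T, error position = 11, corrected codeword c = 001000111101110

Compute s = H r^T mod 2 one row at a time:
  s_1 = 1 + 1 + 1 + 1 + 1 + 1 + 1 + 0 = 7 ≡ 1 (mod 2).
  s_2 = 0 + 0 + 0 + 1 + 1 + 1 + 1 + 0 = 4 ≡ 0 (mod 2).
  s_3 = 0 + 1 + 0 + 1 + 1 + 1 + 1 + 0 = 5 ≡ 1 (mod 2).
  s_4 = 0 + 1 + 0 + 1 + 1 + 1 + 1 + 0 = 5 ≡ 1 (mod 2).
s = (1, 0, 1, 1)^T — this equals column 11 of H (binary 1011), so error is at position 11.
Correct: flip bit 11 of r = 001000111111110 to get c = 001000111101110.


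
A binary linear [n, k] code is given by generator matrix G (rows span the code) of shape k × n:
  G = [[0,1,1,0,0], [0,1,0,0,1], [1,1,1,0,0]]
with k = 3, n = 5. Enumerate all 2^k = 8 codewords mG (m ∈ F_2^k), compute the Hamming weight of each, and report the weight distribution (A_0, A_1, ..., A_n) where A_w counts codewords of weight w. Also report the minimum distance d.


Weight distribution: A_0 = 1, A_1 = 1, A_2 = 3, A_3 = 3. Minimum distance d = 1.

Enumerate all 2^3 = 8 messages m ∈ F_2^3.
For each, compute codeword c = mG in F_2^5, then tally its weight.
  m = 000 → c = 00000, weight = 0.
  m = 100 → c = 01100, weight = 2.
  m = 010 → c = 01001, weight = 2.
  m = 110 → c = 00101, weight = 2.
  m = 001 → c = 11100, weight = 3.
  m = 101 → c = 10000, weight = 1.
  m = 011 → c = 10101, weight = 3.
  m = 111 → c = 11001, weight = 3.
Tally weights:
  weight 0: 1 codewords.
  weight 1: 1 codewords.
  weight 2: 3 codewords.
  weight 3: 3 codewords.
Minimum distance d = smallest w > 0 with A_w > 0 = 1.
Sanity: Σ A_w = 8 = 2^3 = 8 ✓.


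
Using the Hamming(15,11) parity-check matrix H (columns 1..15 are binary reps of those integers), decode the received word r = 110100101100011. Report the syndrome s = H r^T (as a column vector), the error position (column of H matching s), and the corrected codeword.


s = (0, 0, 1, 0)^T, error position = 2, corrected codeword c = 100100101100011

Compute s = H r^T mod 2 one row at a time:
  s_1 = 0 + 1 + 1 + 0 + 0 + 0 + 1 + 1 = 4 ≡ 0 (mod 2).
  s_2 = 1 + 0 + 0 + 1 + 0 + 0 + 1 + 1 = 4 ≡ 0 (mod 2).
  s_3 = 1 + 0 + 0 + 1 + 1 + 0 + 1 + 1 = 5 ≡ 1 (mod 2).
  s_4 = 1 + 0 + 0 + 1 + 1 + 0 + 0 + 1 = 4 ≡ 0 (mod 2).
s = (0, 0, 1, 0)^T — this equals column 2 of H (binary 0010), so error is at position 2.
Correct: flip bit 2 of r = 110100101100011 to get c = 100100101100011.


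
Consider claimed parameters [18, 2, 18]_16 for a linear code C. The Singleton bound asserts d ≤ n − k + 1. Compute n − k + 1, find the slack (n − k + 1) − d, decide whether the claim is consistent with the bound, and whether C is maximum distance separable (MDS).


Singleton RHS = n − k + 1 = 17, slack = -1, bound violated (no such code; not MDS).

Singleton bound: d ≤ n − k + 1.
Here n = 18, k = 2, so n − k + 1 = 17.
Given d = 18, check d ≤ 17: NO.
Slack = (n − k + 1) − d = -1.
The slack is negative: d = 18 exceeds n − k + 1 = 17 by 1, so the Singleton bound is violated and no linear [18, 2, 18]_16 code can exist. In particular it is not MDS (MDS requires d = n − k + 1 exactly).
Description: the claimed parameters are [18, 2, 18]_16; such a code would be impossible (violates the Singleton bound).


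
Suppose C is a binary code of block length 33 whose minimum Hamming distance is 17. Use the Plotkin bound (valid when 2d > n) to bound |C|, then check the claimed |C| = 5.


Plotkin bound M ≤ 34; given |C| = 5 ≤ bound (satisfied).

Check applicability: 2d = 34, n = 33.
2d − n = 1 > 0, so Plotkin applies.
Compute d/(2d−n) = 17/1 ≈ 17.0000.
⌊d/(2d−n)⌋ = 17.
Plotkin bound: M ≤ 2·17 = 34.
Given |C| = 5, check: satisfied.
This |C| is below the Plotkin bound.


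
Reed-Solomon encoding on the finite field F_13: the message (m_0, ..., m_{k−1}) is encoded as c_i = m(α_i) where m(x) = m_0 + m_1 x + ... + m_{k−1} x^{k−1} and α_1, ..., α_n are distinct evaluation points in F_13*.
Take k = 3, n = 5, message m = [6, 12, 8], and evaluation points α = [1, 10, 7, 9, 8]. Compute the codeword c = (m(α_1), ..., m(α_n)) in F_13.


c = [0, 3, 1, 8, 3]

Message polynomial: m(x) = 6 + 12·x + 8·x^2 (mod 13).
For each evaluation point α_i, compute m(α_i) mod 13:
  α_1 = 1: Horner steps 8 → 7 → 0, so m(1) = 0.
  α_2 = 10: Horner steps 8 → 1 → 3, so m(10) = 3.
  α_3 = 7: Horner steps 8 → 3 → 1, so m(7) = 1.
  α_4 = 9: Horner steps 8 → 6 → 8, so m(9) = 8.
  α_5 = 8: Horner steps 8 → 11 → 3, so m(8) = 3.
Codeword c = [0, 3, 1, 8, 3] ∈ F_13^5.


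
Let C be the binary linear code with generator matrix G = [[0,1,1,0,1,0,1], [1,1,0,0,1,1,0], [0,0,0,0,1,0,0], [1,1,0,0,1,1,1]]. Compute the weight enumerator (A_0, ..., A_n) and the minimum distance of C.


Weight distribution: A_0 = 1, A_1 = 2, A_2 = 2, A_3 = 4, A_4 = 5, A_5 = 2. Minimum distance d = 1.

Enumerate all 2^4 = 16 messages m ∈ F_2^4.
For each, compute codeword c = mG in F_2^7, then tally its weight.
  m = 0000 → c = 0000000, weight = 0.
  m = 1000 → c = 0110101, weight = 4.
  m = 0100 → c = 1100110, weight = 4.
  m = 1100 → c = 1010011, weight = 4.
  m = 0010 → c = 0000100, weight = 1.
  m = 1010 → c = 0110001, weight = 3.
  m = 0110 → c = 1100010, weight = 3.
  m = 1110 → c = 1010111, weight = 5.
  m = 0001 → c = 1100111, weight = 5.
  m = 1001 → c = 1010010, weight = 3.
  m = 0101 → c = 0000001, weight = 1.
  m = 1101 → c = 0110100, weight = 3.
  m = 0011 → c = 1100011, weight = 4.
  m = 1011 → c = 1010110, weight = 4.
  m = 0111 → c = 0000101, weight = 2.
  m = 1111 → c = 0110000, weight = 2.
Tally weights:
  weight 0: 1 codewords.
  weight 1: 2 codewords.
  weight 2: 2 codewords.
  weight 3: 4 codewords.
  weight 4: 5 codewords.
  weight 5: 2 codewords.
Minimum distance d = smallest w > 0 with A_w > 0 = 1.
Sanity: Σ A_w = 16 = 2^4 = 16 ✓.


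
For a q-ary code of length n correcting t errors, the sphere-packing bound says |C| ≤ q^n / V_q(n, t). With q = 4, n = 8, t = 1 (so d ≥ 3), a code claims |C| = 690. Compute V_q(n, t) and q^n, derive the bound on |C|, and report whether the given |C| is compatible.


V_q(n, t) = 25, q^n = 65536, Hamming bound = 2621, |C| = 690 ≤ bound (satisfied).

Step 1: Compute V_q(n, t) = Σ_{j=0}^1 C(n, j) (q−1)^j.
  j = 0: C(8,0)·(3)^0 = 1·1 = 1.
  j = 1: C(8,1)·(3)^1 = 8·3 = 24.
  V_q(n, t) = 1 + 24 = 25.
Step 2: q^n = 4^8 = 65536.
Step 3: Hamming bound ⌊q^n / V_q(n,t)⌋ = ⌊65536/25⌋ = 2621.
Step 4: Compare |C| = 690 to 2621: satisfied.
The claimed |C| lies below the Hamming bound.


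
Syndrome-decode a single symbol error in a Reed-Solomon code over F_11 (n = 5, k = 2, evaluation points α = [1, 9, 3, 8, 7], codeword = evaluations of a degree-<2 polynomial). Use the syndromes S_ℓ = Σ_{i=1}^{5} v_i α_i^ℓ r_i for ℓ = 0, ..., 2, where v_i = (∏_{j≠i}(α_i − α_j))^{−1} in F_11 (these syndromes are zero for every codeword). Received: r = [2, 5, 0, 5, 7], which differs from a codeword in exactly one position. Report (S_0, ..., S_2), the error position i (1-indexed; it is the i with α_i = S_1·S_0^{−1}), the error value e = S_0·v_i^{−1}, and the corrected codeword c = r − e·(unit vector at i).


S = (6, 4, 10), error at position 4, error magnitude e = 10, c = [2, 5, 0, 6, 7].

Step 1: column multipliers v_i = (∏_{j≠i}(α_i − α_j))^{−1} mod 11.
  i = 1 (α = 1): (1−9)(1−3)(1−8)(1−7) = (−8)·(−2)·(−7)·(−6) = 672 ≡ 1, so v_1 = 1^{−1} = 1 (mod 11).
  i = 2 (α = 9): (9−1)(9−3)(9−8)(9−7) = 8·6·1·2 = 96 ≡ 8, so v_2 = 8^{−1} = 7 (mod 11).
  i = 3 (α = 3): (3−1)(3−9)(3−8)(3−7) = 2·(−6)·(−5)·(−4) = −240 ≡ 2, so v_3 = 2^{−1} = 6 (mod 11).
  i = 4 (α = 8): (8−1)(8−9)(8−3)(8−7) = 7·(−1)·5·1 = −35 ≡ 9, so v_4 = 9^{−1} = 5 (mod 11).
  i = 5 (α = 7): (7−1)(7−9)(7−3)(7−8) = 6·(−2)·4·(−1) = 48 ≡ 4, so v_5 = 4^{−1} = 3 (mod 11).
  v = [1, 7, 6, 5, 3].
Step 2: syndromes of r = [2, 5, 0, 5, 7] (all sums mod 11).
  S_0 = Σ v_i r_i = 1·2 + 7·5 + 6·0 + 5·5 + 3·7 = 83 ≡ 6.
  S_1 = Σ v_i α_i r_i = 1·1·2 + 7·9·5 + 6·3·0 + 5·8·5 + 3·7·7 = 664 ≡ 4.
  α_i^2 mod 11 = [1, 4, 9, 9, 5].
  S_2 = Σ v_i α_i^2 r_i = 1·1·2 + 7·4·5 + 6·9·0 + 5·9·5 + 3·5·7 = 472 ≡ 10.
  S = (6, 4, 10) ≠ 0, so r is not a codeword (an error is present).
Step 3: locate the error. For a single error e at position i, S_ℓ = v_i·e·α_i^ℓ, so α_err = S_1/S_0.
  S_0^{−1} = 6^{−1} = 2 (mod 11), so α_err = 4·2 = 8 ≡ 8 = α_4. Error position i = 4.
  Consistency check: S_2/S_1 = 10·3 = 30 ≡ 8 = α_err ✓ (single-error assumption holds).
Step 4: error magnitude e = S_0/v_4 = S_0·∏_{j≠4}(α_4 − α_j) = 6·9 = 54 ≡ 10 (mod 11).
Step 5: correct position 4: c_4 = r_4 − e = 5 − 10 ≡ 6 (mod 11). Hence c = [2, 5, 0, 6, 7].
  Check: interpolating c through the α_i gives m(x) = 3 + 10·x (degree < 2) with m(α_i) = c_i for every i, so c is indeed a codeword.


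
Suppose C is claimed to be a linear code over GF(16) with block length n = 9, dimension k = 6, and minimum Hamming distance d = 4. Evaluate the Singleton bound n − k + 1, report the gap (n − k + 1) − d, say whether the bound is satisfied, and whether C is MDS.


Singleton RHS = n − k + 1 = 4, slack = 0, bound satisfied, MDS.

Singleton bound: d ≤ n − k + 1.
Here n = 9, k = 6, so n − k + 1 = 4.
Given d = 4, check d ≤ 4: YES.
Slack = (n − k + 1) − d = 0.
The code is MDS (slack = 0).
Description: the claimed parameters are [9, 6, 4]_16; such a code would be MDS (meets Singleton bound).


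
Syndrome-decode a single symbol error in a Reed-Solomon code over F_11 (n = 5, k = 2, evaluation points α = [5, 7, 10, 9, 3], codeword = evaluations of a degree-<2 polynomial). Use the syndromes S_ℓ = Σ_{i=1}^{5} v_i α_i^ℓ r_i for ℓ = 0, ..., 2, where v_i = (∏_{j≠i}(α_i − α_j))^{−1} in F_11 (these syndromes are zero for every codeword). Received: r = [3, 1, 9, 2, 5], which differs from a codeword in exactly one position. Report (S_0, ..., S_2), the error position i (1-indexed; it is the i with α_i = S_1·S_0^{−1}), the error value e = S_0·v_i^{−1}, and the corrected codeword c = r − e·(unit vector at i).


S = (2, 7, 8), error at position 4, error magnitude e = 3, c = [3, 1, 9, 10, 5].

Step 1: column multipliers v_i = (∏_{j≠i}(α_i − α_j))^{−1} mod 11.
  i = 1 (α = 5): (5−7)(5−10)(5−9)(5−3) = (−2)·(−5)·(−4)·2 = −80 ≡ 8, so v_1 = 8^{−1} = 7 (mod 11).
  i = 2 (α = 7): (7−5)(7−10)(7−9)(7−3) = 2·(−3)·(−2)·4 = 48 ≡ 4, so v_2 = 4^{−1} = 3 (mod 11).
  i = 3 (α = 10): (10−5)(10−7)(10−9)(10−3) = 5·3·1·7 = 105 ≡ 6, so v_3 = 6^{−1} = 2 (mod 11).
  i = 4 (α = 9): (9−5)(9−7)(9−10)(9−3) = 4·2·(−1)·6 = −48 ≡ 7, so v_4 = 7^{−1} = 8 (mod 11).
  i = 5 (α = 3): (3−5)(3−7)(3−10)(3−9) = (−2)·(−4)·(−7)·(−6) = 336 ≡ 6, so v_5 = 6^{−1} = 2 (mod 11).
  v = [7, 3, 2, 8, 2].
Step 2: syndromes of r = [3, 1, 9, 2, 5] (all sums mod 11).
  S_0 = Σ v_i r_i = 7·3 + 3·1 + 2·9 + 8·2 + 2·5 = 68 ≡ 2.
  S_1 = Σ v_i α_i r_i = 7·5·3 + 3·7·1 + 2·10·9 + 8·9·2 + 2·3·5 = 480 ≡ 7.
  α_i^2 mod 11 = [3, 5, 1, 4, 9].
  S_2 = Σ v_i α_i^2 r_i = 7·3·3 + 3·5·1 + 2·1·9 + 8·4·2 + 2·9·5 = 250 ≡ 8.
  S = (2, 7, 8) ≠ 0, so r is not a codeword (an error is present).
Step 3: locate the error. For a single error e at position i, S_ℓ = v_i·e·α_i^ℓ, so α_err = S_1/S_0.
  S_0^{−1} = 2^{−1} = 6 (mod 11), so α_err = 7·6 = 42 ≡ 9 = α_4. Error position i = 4.
  Consistency check: S_2/S_1 = 8·8 = 64 ≡ 9 = α_err ✓ (single-error assumption holds).
Step 4: error magnitude e = S_0/v_4 = S_0·∏_{j≠4}(α_4 − α_j) = 2·7 = 14 ≡ 3 (mod 11).
Step 5: correct position 4: c_4 = r_4 − e = 2 − 3 ≡ 10 (mod 11). Hence c = [3, 1, 9, 10, 5].
  Check: interpolating c through the α_i gives m(x) = 8 + 10·x (degree < 2) with m(α_i) = c_i for every i, so c is indeed a codeword.


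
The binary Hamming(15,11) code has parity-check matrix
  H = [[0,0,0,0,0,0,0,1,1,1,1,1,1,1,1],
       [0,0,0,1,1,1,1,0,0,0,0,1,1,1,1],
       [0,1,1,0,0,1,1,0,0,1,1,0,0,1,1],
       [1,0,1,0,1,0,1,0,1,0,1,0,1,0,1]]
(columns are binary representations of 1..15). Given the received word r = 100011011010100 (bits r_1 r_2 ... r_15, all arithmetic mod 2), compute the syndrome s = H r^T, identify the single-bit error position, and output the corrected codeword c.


s = (0, 1, 0, 1)^T, error position = 5, corrected codeword c = 100001011010100

Compute s = H r^T mod 2 one row at a time:
  s_1 = 1 + 1 + 0 + 1 + 0 + 1 + 0 + 0 = 4 ≡ 0 (mod 2).
  s_2 = 0 + 1 + 1 + 0 + 0 + 1 + 0 + 0 = 3 ≡ 1 (mod 2).
  s_3 = 0 + 0 + 1 + 0 + 0 + 1 + 0 + 0 = 2 ≡ 0 (mod 2).
  s_4 = 1 + 0 + 1 + 0 + 1 + 1 + 1 + 0 = 5 ≡ 1 (mod 2).
s = (0, 1, 0, 1)^T — this equals column 5 of H (binary 0101), so error is at position 5.
Correct: flip bit 5 of r = 100011011010100 to get c = 100001011010100.


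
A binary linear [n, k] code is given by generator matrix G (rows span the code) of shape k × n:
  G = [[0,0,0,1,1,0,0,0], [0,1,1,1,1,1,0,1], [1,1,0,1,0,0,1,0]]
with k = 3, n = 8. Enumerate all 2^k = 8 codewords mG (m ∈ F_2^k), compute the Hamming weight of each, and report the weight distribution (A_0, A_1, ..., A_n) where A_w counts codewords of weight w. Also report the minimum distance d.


Weight distribution: A_0 = 1, A_2 = 1, A_4 = 3, A_6 = 3. Minimum distance d = 2.

Enumerate all 2^3 = 8 messages m ∈ F_2^3.
For each, compute codeword c = mG in F_2^8, then tally its weight.
  m = 000 → c = 00000000, weight = 0.
  m = 100 → c = 00011000, weight = 2.
  m = 010 → c = 01111101, weight = 6.
  m = 110 → c = 01100101, weight = 4.
  m = 001 → c = 11010010, weight = 4.
  m = 101 → c = 11001010, weight = 4.
  m = 011 → c = 10101111, weight = 6.
  m = 111 → c = 10110111, weight = 6.
Tally weights:
  weight 0: 1 codewords.
  weight 2: 1 codewords.
  weight 4: 3 codewords.
  weight 6: 3 codewords.
Minimum distance d = smallest w > 0 with A_w > 0 = 2.
Sanity: Σ A_w = 8 = 2^3 = 8 ✓.


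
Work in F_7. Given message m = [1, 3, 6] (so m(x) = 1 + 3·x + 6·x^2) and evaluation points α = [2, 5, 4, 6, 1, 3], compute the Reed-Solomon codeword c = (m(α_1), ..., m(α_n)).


c = [3, 5, 4, 4, 3, 1]

Message polynomial: m(x) = 1 + 3·x + 6·x^2 (mod 7).
For each evaluation point α_i, compute m(α_i) mod 7:
  α_1 = 2: Horner steps 6 → 1 → 3, so m(2) = 3.
  α_2 = 5: Horner steps 6 → 5 → 5, so m(5) = 5.
  α_3 = 4: Horner steps 6 → 6 → 4, so m(4) = 4.
  α_4 = 6: Horner steps 6 → 4 → 4, so m(6) = 4.
  α_5 = 1: Horner steps 6 → 2 → 3, so m(1) = 3.
  α_6 = 3: Horner steps 6 → 0 → 1, so m(3) = 1.
Codeword c = [3, 5, 4, 4, 3, 1] ∈ F_7^6.


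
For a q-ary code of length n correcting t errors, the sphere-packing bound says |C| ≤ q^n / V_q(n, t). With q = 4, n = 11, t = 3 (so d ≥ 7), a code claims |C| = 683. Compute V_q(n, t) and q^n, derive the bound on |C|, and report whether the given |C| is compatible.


V_q(n, t) = 4984, q^n = 4194304, Hamming bound = 841, |C| = 683 ≤ bound (satisfied).

Step 1: Compute V_q(n, t) = Σ_{j=0}^3 C(n, j) (q−1)^j.
  j = 0: C(11,0)·(3)^0 = 1·1 = 1.
  j = 1: C(11,1)·(3)^1 = 11·3 = 33.
  j = 2: C(11,2)·(3)^2 = 55·9 = 495.
  j = 3: C(11,3)·(3)^3 = 165·27 = 4455.
  V_q(n, t) = 1 + 33 + 495 + 4455 = 4984.
Step 2: q^n = 4^11 = 4194304.
Step 3: Hamming bound ⌊q^n / V_q(n,t)⌋ = ⌊4194304/4984⌋ = 841.
Step 4: Compare |C| = 683 to 841: satisfied.
The claimed |C| lies below the Hamming bound.


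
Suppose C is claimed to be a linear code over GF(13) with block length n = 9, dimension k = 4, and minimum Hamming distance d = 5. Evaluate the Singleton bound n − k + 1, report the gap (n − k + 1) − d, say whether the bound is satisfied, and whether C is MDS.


Singleton RHS = n − k + 1 = 6, slack = 1, bound satisfied, not MDS.

Singleton bound: d ≤ n − k + 1.
Here n = 9, k = 4, so n − k + 1 = 6.
Given d = 5, check d ≤ 6: YES.
Slack = (n − k + 1) − d = 1.
The code is NOT MDS (slack = 1 > 0).
Description: the claimed parameters are [9, 4, 5]_13; such a code would be non-MDS.


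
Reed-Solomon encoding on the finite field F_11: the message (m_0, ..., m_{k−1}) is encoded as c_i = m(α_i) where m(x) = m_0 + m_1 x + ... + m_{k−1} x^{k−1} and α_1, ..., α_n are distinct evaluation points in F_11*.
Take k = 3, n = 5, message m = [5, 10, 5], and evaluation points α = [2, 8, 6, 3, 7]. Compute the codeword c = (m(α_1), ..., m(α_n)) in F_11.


c = [1, 9, 3, 3, 1]

Message polynomial: m(x) = 5 + 10·x + 5·x^2 (mod 11).
For each evaluation point α_i, compute m(α_i) mod 11:
  α_1 = 2: Horner steps 5 → 9 → 1, so m(2) = 1.
  α_2 = 8: Horner steps 5 → 6 → 9, so m(8) = 9.
  α_3 = 6: Horner steps 5 → 7 → 3, so m(6) = 3.
  α_4 = 3: Horner steps 5 → 3 → 3, so m(3) = 3.
  α_5 = 7: Horner steps 5 → 1 → 1, so m(7) = 1.
Codeword c = [1, 9, 3, 3, 1] ∈ F_11^5.


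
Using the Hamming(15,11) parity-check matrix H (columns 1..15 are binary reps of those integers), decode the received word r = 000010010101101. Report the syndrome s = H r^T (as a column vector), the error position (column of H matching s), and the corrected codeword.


s = (1, 0, 0, 1)^T, error position = 9, corrected codeword c = 000010011101101

Compute s = H r^T mod 2 one row at a time:
  s_1 = 1 + 0 + 1 + 0 + 1 + 1 + 0 + 1 = 5 ≡ 1 (mod 2).
  s_2 = 0 + 1 + 0 + 0 + 1 + 1 + 0 + 1 = 4 ≡ 0 (mod 2).
  s_3 = 0 + 0 + 0 + 0 + 1 + 0 + 0 + 1 = 2 ≡ 0 (mod 2).
  s_4 = 0 + 0 + 1 + 0 + 0 + 0 + 1 + 1 = 3 ≡ 1 (mod 2).
s = (1, 0, 0, 1)^T — this equals column 9 of H (binary 1001), so error is at position 9.
Correct: flip bit 9 of r = 000010010101101 to get c = 000010011101101.


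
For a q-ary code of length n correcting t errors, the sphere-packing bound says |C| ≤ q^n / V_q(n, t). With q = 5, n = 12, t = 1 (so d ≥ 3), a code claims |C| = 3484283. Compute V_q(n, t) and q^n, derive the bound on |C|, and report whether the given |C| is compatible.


V_q(n, t) = 49, q^n = 244140625, Hamming bound = 4982461, |C| = 3484283 ≤ bound (satisfied).

Step 1: Compute V_q(n, t) = Σ_{j=0}^1 C(n, j) (q−1)^j.
  j = 0: C(12,0)·(4)^0 = 1·1 = 1.
  j = 1: C(12,1)·(4)^1 = 12·4 = 48.
  V_q(n, t) = 1 + 48 = 49.
Step 2: q^n = 5^12 = 244140625.
Step 3: Hamming bound ⌊q^n / V_q(n,t)⌋ = ⌊244140625/49⌋ = 4982461.
Step 4: Compare |C| = 3484283 to 4982461: satisfied.
The claimed |C| lies below the Hamming bound.


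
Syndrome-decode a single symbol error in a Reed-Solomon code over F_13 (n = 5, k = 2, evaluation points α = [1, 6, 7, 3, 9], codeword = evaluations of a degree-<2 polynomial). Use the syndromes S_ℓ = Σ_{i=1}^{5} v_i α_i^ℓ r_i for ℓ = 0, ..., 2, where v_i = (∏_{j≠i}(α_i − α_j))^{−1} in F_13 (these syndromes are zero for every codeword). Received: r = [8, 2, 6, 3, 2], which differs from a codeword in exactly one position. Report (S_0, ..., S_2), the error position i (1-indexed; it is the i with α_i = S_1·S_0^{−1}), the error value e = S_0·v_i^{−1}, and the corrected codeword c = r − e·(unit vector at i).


S = (7, 11, 8), error at position 5, error magnitude e = 1, c = [8, 2, 6, 3, 1].

Step 1: column multipliers v_i = (∏_{j≠i}(α_i − α_j))^{−1} mod 13.
  i = 1 (α = 1): (1−6)(1−7)(1−3)(1−9) = (−5)·(−6)·(−2)·(−8) = 480 ≡ 12, so v_1 = 12^{−1} = 12 (mod 13).
  i = 2 (α = 6): (6−1)(6−7)(6−3)(6−9) = 5·(−1)·3·(−3) = 45 ≡ 6, so v_2 = 6^{−1} = 11 (mod 13).
  i = 3 (α = 7): (7−1)(7−6)(7−3)(7−9) = 6·1·4·(−2) = −48 ≡ 4, so v_3 = 4^{−1} = 10 (mod 13).
  i = 4 (α = 3): (3−1)(3−6)(3−7)(3−9) = 2·(−3)·(−4)·(−6) = −144 ≡ 12, so v_4 = 12^{−1} = 12 (mod 13).
  i = 5 (α = 9): (9−1)(9−6)(9−7)(9−3) = 8·3·2·6 = 288 ≡ 2, so v_5 = 2^{−1} = 7 (mod 13).
  v = [12, 11, 10, 12, 7].
Step 2: syndromes of r = [8, 2, 6, 3, 2] (all sums mod 13).
  S_0 = Σ v_i r_i = 12·8 + 11·2 + 10·6 + 12·3 + 7·2 = 228 ≡ 7.
  S_1 = Σ v_i α_i r_i = 12·1·8 + 11·6·2 + 10·7·6 + 12·3·3 + 7·9·2 = 882 ≡ 11.
  α_i^2 mod 13 = [1, 10, 10, 9, 3].
  S_2 = Σ v_i α_i^2 r_i = 12·1·8 + 11·10·2 + 10·10·6 + 12·9·3 + 7·3·2 = 1282 ≡ 8.
  S = (7, 11, 8) ≠ 0, so r is not a codeword (an error is present).
Step 3: locate the error. For a single error e at position i, S_ℓ = v_i·e·α_i^ℓ, so α_err = S_1/S_0.
  S_0^{−1} = 7^{−1} = 2 (mod 13), so α_err = 11·2 = 22 ≡ 9 = α_5. Error position i = 5.
  Consistency check: S_2/S_1 = 8·6 = 48 ≡ 9 = α_err ✓ (single-error assumption holds).
Step 4: error magnitude e = S_0/v_5 = S_0·∏_{j≠5}(α_5 − α_j) = 7·2 = 14 ≡ 1 (mod 13).
Step 5: correct position 5: c_5 = r_5 − e = 2 − 1 ≡ 1 (mod 13). Hence c = [8, 2, 6, 3, 1].
  Check: interpolating c through the α_i gives m(x) = 4 + 4·x (degree < 2) with m(α_i) = c_i for every i, so c is indeed a codeword.


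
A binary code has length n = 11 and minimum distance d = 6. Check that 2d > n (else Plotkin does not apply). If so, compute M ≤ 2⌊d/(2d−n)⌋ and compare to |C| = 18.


Plotkin bound M ≤ 12; given |C| = 18 > bound (violated).

Check applicability: 2d = 12, n = 11.
2d − n = 1 > 0, so Plotkin applies.
Compute d/(2d−n) = 6/1 ≈ 6.0000.
⌊d/(2d−n)⌋ = 6.
Plotkin bound: M ≤ 2·6 = 12.
Given |C| = 18, check: VIOLATED.
This |C| is above the Plotkin bound, so no binary code with n = 11, d = 6 and 18 codewords exists.


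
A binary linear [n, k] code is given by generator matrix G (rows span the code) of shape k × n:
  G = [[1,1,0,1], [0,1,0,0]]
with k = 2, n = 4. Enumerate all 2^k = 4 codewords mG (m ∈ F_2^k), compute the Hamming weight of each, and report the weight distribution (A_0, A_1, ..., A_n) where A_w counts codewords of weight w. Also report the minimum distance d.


Weight distribution: A_0 = 1, A_1 = 1, A_2 = 1, A_3 = 1. Minimum distance d = 1.

Enumerate all 2^2 = 4 messages m ∈ F_2^2.
For each, compute codeword c = mG in F_2^4, then tally its weight.
  m = 00 → c = 0000, weight = 0.
  m = 10 → c = 1101, weight = 3.
  m = 01 → c = 0100, weight = 1.
  m = 11 → c = 1001, weight = 2.
Tally weights:
  weight 0: 1 codewords.
  weight 1: 1 codewords.
  weight 2: 1 codewords.
  weight 3: 1 codewords.
Minimum distance d = smallest w > 0 with A_w > 0 = 1.
Sanity: Σ A_w = 4 = 2^2 = 4 ✓.


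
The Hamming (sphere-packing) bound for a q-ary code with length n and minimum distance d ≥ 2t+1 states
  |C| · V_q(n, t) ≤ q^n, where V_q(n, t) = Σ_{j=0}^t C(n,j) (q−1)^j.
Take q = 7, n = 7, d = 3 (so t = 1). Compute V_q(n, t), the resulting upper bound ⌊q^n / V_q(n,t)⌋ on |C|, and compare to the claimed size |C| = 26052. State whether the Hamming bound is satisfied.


V_q(n, t) = 43, q^n = 823543, Hamming bound = 19152, |C| = 26052 > bound (violated).

Step 1: Compute V_q(n, t) = Σ_{j=0}^1 C(n, j) (q−1)^j.
  j = 0: C(7,0)·(6)^0 = 1·1 = 1.
  j = 1: C(7,1)·(6)^1 = 7·6 = 42.
  V_q(n, t) = 1 + 42 = 43.
Step 2: q^n = 7^7 = 823543.
Step 3: Hamming bound ⌊q^n / V_q(n,t)⌋ = ⌊823543/43⌋ = 19152.
Step 4: Compare |C| = 26052 to 19152: violated.
The claimed |C| lies above the Hamming bound, so no 7-ary code of length 7 with d ≥ 3 can have 26052 codewords.


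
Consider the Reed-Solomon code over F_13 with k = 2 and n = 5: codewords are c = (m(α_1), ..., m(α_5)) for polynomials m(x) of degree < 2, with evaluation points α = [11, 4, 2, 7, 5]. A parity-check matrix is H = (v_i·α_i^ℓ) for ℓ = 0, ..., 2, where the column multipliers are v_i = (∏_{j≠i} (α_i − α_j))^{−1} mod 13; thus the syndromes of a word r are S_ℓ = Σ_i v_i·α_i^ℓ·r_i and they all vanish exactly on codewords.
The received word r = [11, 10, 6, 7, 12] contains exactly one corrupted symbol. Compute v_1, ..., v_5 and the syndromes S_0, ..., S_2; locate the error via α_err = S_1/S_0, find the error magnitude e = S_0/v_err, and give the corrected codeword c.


S = (3, 8, 4), error at position 4, error magnitude e = 4, c = [11, 10, 6, 3, 12].

Step 1: column multipliers v_i = (∏_{j≠i}(α_i − α_j))^{−1} mod 13.
  i = 1 (α = 11): (11−4)(11−2)(11−7)(11−5) = 7·9·4·6 = 1512 ≡ 4, so v_1 = 4^{−1} = 10 (mod 13).
  i = 2 (α = 4): (4−11)(4−2)(4−7)(4−5) = (−7)·2·(−3)·(−1) = −42 ≡ 10, so v_2 = 10^{−1} = 4 (mod 13).
  i = 3 (α = 2): (2−11)(2−4)(2−7)(2−5) = (−9)·(−2)·(−5)·(−3) = 270 ≡ 10, so v_3 = 10^{−1} = 4 (mod 13).
  i = 4 (α = 7): (7−11)(7−4)(7−2)(7−5) = (−4)·3·5·2 = −120 ≡ 10, so v_4 = 10^{−1} = 4 (mod 13).
  i = 5 (α = 5): (5−11)(5−4)(5−2)(5−7) = (−6)·1·3·(−2) = 36 ≡ 10, so v_5 = 10^{−1} = 4 (mod 13).
  v = [10, 4, 4, 4, 4].
Step 2: syndromes of r = [11, 10, 6, 7, 12] (all sums mod 13).
  S_0 = Σ v_i r_i = 10·11 + 4·10 + 4·6 + 4·7 + 4·12 = 250 ≡ 3.
  S_1 = Σ v_i α_i r_i = 10·11·11 + 4·4·10 + 4·2·6 + 4·7·7 + 4·5·12 = 1854 ≡ 8.
  α_i^2 mod 13 = [4, 3, 4, 10, 12].
  S_2 = Σ v_i α_i^2 r_i = 10·4·11 + 4·3·10 + 4·4·6 + 4·10·7 + 4·12·12 = 1512 ≡ 4.
  S = (3, 8, 4) ≠ 0, so r is not a codeword (an error is present).
Step 3: locate the error. For a single error e at position i, S_ℓ = v_i·e·α_i^ℓ, so α_err = S_1/S_0.
  S_0^{−1} = 3^{−1} = 9 (mod 13), so α_err = 8·9 = 72 ≡ 7 = α_4. Error position i = 4.
  Consistency check: S_2/S_1 = 4·5 = 20 ≡ 7 = α_err ✓ (single-error assumption holds).
Step 4: error magnitude e = S_0/v_4 = S_0·∏_{j≠4}(α_4 − α_j) = 3·10 = 30 ≡ 4 (mod 13).
Step 5: correct position 4: c_4 = r_4 − e = 7 − 4 ≡ 3 (mod 13). Hence c = [11, 10, 6, 3, 12].
  Check: interpolating c through the α_i gives m(x) = 2 + 2·x (degree < 2) with m(α_i) = c_i for every i, so c is indeed a codeword.
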